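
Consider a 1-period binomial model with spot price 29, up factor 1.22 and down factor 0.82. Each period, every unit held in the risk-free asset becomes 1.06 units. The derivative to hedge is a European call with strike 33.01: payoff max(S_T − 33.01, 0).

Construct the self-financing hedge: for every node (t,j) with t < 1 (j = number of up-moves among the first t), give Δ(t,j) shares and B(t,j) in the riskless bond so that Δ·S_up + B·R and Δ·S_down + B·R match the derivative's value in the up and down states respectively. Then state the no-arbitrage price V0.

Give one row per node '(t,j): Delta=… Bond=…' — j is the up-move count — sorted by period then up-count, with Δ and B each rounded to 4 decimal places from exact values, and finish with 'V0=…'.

(0,0): Delta=0.2043 Bond=-4.5835
V0=1.3415

Under the risk-neutral measure, an up-move has probability p* = (R−d)/(u−d) = 0.6000 and values discount at R = 1.06.
Payoff layer (t=1): V(1,0)=0.0000, V(1,1)=2.3700
(0,0): S=29.0000. Δ = (V_up−V_dn)/(S_up−S_dn) = (2.3700−0.0000)/(35.3800−23.7800) = 0.2043. V = [p*·2.3700 + (1−p*)·0.0000]/1.06 = 1.3415. B = V − Δ·S = -4.5835.
Check: Δ(0,0)·S0 + B(0,0) = 1.3415 = V0.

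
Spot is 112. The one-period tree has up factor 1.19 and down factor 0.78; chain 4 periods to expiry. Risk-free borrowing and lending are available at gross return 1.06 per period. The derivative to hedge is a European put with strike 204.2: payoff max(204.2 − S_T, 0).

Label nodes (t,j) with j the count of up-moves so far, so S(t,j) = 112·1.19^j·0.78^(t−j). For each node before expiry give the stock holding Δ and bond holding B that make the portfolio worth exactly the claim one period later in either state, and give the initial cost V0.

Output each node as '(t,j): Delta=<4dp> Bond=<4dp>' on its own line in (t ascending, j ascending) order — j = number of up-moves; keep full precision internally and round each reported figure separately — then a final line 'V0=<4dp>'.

(0,0): Delta=-0.8812 Bond=151.9552
(1,0): Delta=-1.0000 Bond=171.4503
(1,1): Delta=-0.8451 Bond=156.2543
(2,0): Delta=-1.0000 Bond=181.7373
(2,1): Delta=-1.0000 Bond=181.7373
(2,2): Delta=-0.7979 Bond=158.1509
(3,0): Delta=-1.0000 Bond=192.6415
(3,1): Delta=-1.0000 Bond=192.6415
(3,2): Delta=-1.0000 Bond=192.6415
(3,3): Delta=-0.7364 Bond=156.0321
V0=53.2600

Under the risk-neutral measure, an up-move has probability p* = (R−d)/(u−d) = 0.6829 and values discount at R = 1.06.
Terminal payoffs: V(4,0)=162.7431, V(4,1)=140.9517, V(4,2)=107.7058, V(4,3)=56.9845, V(4,4)=0.0000
  t=3,j=0: stock 53.1498 → up 63.2483 (V=140.9517), down 41.4569 (V=162.7431). Price 139.4917; hedge Δ=-1.0000, bond B=192.6415.
  t=3,j=1: stock 81.0876 → up 96.4942 (V=107.7058), down 63.2483 (V=140.9517). Price 111.5540; hedge Δ=-1.0000, bond B=192.6415.
  t=3,j=2: stock 123.7105 → up 147.2155 (V=56.9845), down 96.4942 (V=107.7058). Price 68.9310; hedge Δ=-1.0000, bond B=192.6415.
  t=3,j=3: stock 188.7378 → up 224.5980 (V=0.0000), down 147.2155 (V=56.9845). Price 17.0455; hedge Δ=-0.7364, bond B=156.0321.
  t=2,j=0: stock 68.1408 → up 81.0876 (V=111.5540), down 53.1498 (V=139.4917). Price 113.5965; hedge Δ=-1.0000, bond B=181.7373.
  t=2,j=1: stock 103.9584 → up 123.7105 (V=68.9310), down 81.0876 (V=111.5540). Price 77.7789; hedge Δ=-1.0000, bond B=181.7373.
  t=2,j=2: stock 158.6032 → up 188.7378 (V=17.0455), down 123.7105 (V=68.9310). Price 31.6010; hedge Δ=-0.7979, bond B=158.1509.
  t=1,j=0: stock 87.3600 → up 103.9584 (V=77.7789), down 68.1408 (V=113.5965). Price 84.0903; hedge Δ=-1.0000, bond B=171.4503.
  t=1,j=1: stock 133.2800 → up 158.6032 (V=31.6010), down 103.9584 (V=77.7789). Price 43.6252; hedge Δ=-0.8451, bond B=156.2543.
  t=0,j=0: stock 112.0000 → up 133.2800 (V=43.6252), down 87.3600 (V=84.0903). Price 53.2600; hedge Δ=-0.8812, bond B=151.9552.
Each (Δ,B) replicates both successor values, so the strategy is self-financing and V0 is arbitrage-free.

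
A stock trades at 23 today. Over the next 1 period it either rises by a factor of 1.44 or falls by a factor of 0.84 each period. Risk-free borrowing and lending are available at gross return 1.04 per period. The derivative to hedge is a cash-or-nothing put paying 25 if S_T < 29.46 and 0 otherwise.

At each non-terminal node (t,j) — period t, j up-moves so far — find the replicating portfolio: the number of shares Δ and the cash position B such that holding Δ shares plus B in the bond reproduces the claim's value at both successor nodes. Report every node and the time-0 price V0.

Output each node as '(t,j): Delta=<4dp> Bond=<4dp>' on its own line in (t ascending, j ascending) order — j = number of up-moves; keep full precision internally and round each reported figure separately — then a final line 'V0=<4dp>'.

No-arbitrage ⇒ martingale measure with p* = (R−d)/(u−d) = 0.3333.
Payoff layer (t=1): V(1,0)=25.0000, V(1,1)=0.0000
  t=0,j=0: stock 23.0000 → up 33.1200 (V=0.0000), down 19.3200 (V=25.0000). Price 16.0256; hedge Δ=-1.8116, bond B=57.6923.
The time-0 hedge costs 16.0256, which is the no-arbitrage price.

(0,0): Delta=-1.8116 Bond=57.6923
V0=16.0256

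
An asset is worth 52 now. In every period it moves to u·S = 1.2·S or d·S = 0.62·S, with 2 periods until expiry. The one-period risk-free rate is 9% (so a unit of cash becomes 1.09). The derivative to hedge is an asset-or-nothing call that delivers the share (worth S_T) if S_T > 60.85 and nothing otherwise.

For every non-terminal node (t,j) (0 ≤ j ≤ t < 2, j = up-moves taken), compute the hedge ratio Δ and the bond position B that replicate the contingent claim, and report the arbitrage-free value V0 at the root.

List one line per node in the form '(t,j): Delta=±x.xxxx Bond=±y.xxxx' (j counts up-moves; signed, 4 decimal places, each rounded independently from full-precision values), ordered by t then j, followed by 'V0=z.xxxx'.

(0,0): Delta=1.8458 Bond=-54.5942
(1,0): Delta=0.0000 Bond=0.0000
(1,1): Delta=2.0690 Bond=-73.4350
V0=41.3859

Under the risk-neutral measure, an up-move has probability p* = (R−d)/(u−d) = 0.8103 and values discount at R = 1.09.
Payoff layer (t=2): V(2,0)=0.0000, V(2,1)=0.0000, V(2,2)=74.8800
(1,0): S=32.2400. Δ = (V_up−V_dn)/(S_up−S_dn) = (0.0000−0.0000)/(38.6880−19.9888) = 0.0000. V = [p*·0.0000 + (1−p*)·0.0000]/1.09 = 0.0000. B = V − Δ·S = 0.0000.
(1,1): S=62.4000. Δ = (V_up−V_dn)/(S_up−S_dn) = (74.8800−0.0000)/(74.8800−38.6880) = 2.0690. V = [p*·74.8800 + (1−p*)·0.0000]/1.09 = 55.6685. B = V − Δ·S = -73.4350.
(0,0): S=52.0000. Δ = (V_up−V_dn)/(S_up−S_dn) = (55.6685−0.0000)/(62.4000−32.2400) = 1.8458. V = [p*·55.6685 + (1−p*)·0.0000]/1.09 = 41.3859. B = V − Δ·S = -54.5942.
Each (Δ,B) replicates both successor values, so the strategy is self-financing and V0 is arbitrage-free.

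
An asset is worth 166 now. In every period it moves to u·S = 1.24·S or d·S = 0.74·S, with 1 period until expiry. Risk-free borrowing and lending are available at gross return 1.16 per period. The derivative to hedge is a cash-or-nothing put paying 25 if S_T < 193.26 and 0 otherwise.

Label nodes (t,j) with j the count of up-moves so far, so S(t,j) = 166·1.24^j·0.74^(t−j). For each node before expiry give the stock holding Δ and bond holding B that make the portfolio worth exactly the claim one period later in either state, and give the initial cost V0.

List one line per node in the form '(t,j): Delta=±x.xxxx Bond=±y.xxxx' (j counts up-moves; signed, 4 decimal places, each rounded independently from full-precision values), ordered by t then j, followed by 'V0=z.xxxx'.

(0,0): Delta=-0.3012 Bond=53.4483
V0=3.4483

The replicating-portfolio and risk-neutral prices coincide; use p* = (1.16−0.74)/(1.24−0.74) = 0.8400 for the latter.
Terminal values V(1,·): V(1,0)=25.0000, V(1,1)=0.0000
(0,0): S=166.0000. Δ = (V_up−V_dn)/(S_up−S_dn) = (0.0000−25.0000)/(205.8400−122.8400) = -0.3012. V = [p*·0.0000 + (1−p*)·25.0000]/1.16 = 3.4483. B = V − Δ·S = 53.4483.
The time-0 hedge costs 3.4483, which is the no-arbitrage price.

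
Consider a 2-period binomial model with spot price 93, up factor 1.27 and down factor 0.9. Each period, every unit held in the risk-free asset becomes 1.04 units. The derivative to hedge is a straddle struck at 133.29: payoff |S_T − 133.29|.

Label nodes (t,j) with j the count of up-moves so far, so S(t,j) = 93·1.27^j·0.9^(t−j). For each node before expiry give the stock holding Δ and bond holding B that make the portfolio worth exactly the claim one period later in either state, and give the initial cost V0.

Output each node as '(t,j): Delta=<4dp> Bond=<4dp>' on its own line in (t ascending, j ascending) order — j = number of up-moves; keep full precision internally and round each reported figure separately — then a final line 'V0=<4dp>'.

(0,0): Delta=-0.6466 Bond=94.7961
(1,0): Delta=-1.0000 Bond=128.1635
(1,1): Delta=-0.2353 Bond=49.9996
V0=34.6578

The replicating-portfolio and risk-neutral prices coincide; use p* = (1.04−0.9)/(1.27−0.9) = 0.3784 for the latter.
Terminal payoffs: V(2,0)=57.9600, V(2,1)=26.9910, V(2,2)=16.7097
(1,0): S=83.7000. Δ = (V_up−V_dn)/(S_up−S_dn) = (26.9910−57.9600)/(106.2990−75.3300) = -1.0000. V = [p*·26.9910 + (1−p*)·57.9600]/1.04 = 44.4635. B = V − Δ·S = 128.1635.
(1,1): S=118.1100. Δ = (V_up−V_dn)/(S_up−S_dn) = (16.7097−26.9910)/(149.9997−106.2990) = -0.2353. V = [p*·16.7097 + (1−p*)·26.9910]/1.04 = 22.2123. B = V − Δ·S = 49.9996.
(0,0): S=93.0000. Δ = (V_up−V_dn)/(S_up−S_dn) = (22.2123−44.4635)/(118.1100−83.7000) = -0.6466. V = [p*·22.2123 + (1−p*)·44.4635]/1.04 = 34.6578. B = V − Δ·S = 94.7961.
The time-0 hedge costs 34.6578, which is the no-arbitrage price.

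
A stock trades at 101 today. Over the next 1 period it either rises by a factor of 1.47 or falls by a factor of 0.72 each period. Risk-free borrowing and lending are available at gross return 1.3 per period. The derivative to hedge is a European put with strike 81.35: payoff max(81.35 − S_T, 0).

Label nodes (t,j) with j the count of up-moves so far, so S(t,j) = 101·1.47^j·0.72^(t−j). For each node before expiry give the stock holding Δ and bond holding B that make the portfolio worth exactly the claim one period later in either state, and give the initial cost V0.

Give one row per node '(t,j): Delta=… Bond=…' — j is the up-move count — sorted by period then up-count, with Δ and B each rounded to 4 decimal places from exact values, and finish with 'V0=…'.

(0,0): Delta=-0.1139 Bond=13.0114
V0=1.5047

Since d<R<u, set p* = (R−d)/(u−d) = 0.7733; price each node as the discounted p*-expectation of its children.
Terminal values V(1,·): V(1,0)=8.6300, V(1,1)=0.0000
  t=0,j=0: stock 101.0000 → up 148.4700 (V=0.0000), down 72.7200 (V=8.6300). Price 1.5047; hedge Δ=-0.1139, bond B=13.0114.
Self-financing check: at every node Δ·S+B equals the discounted successor values.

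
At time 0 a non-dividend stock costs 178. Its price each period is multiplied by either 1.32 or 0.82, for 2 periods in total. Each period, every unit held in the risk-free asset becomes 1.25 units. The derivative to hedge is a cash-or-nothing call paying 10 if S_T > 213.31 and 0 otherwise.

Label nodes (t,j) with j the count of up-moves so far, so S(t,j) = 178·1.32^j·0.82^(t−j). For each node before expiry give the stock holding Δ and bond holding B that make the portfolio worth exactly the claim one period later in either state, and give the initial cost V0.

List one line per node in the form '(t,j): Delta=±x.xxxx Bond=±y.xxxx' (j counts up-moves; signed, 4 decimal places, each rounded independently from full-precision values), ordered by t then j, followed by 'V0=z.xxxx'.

(0,0): Delta=0.0773 Bond=-9.0266
(1,0): Delta=0.0000 Bond=0.0000
(1,1): Delta=0.0851 Bond=-13.1200
V0=4.7334

Risk-neutral probability p* = (R−d)/(u−d) = (1.25−0.82)/(1.32−0.82) = 0.8600.
At expiry t=2: V(2,0)=0.0000, V(2,1)=0.0000, V(2,2)=10.0000
  t=1,j=0: stock 145.9600 → up 192.6672 (V=0.0000), down 119.6872 (V=0.0000). Price 0.0000; hedge Δ=0.0000, bond B=0.0000.
  t=1,j=1: stock 234.9600 → up 310.1472 (V=10.0000), down 192.6672 (V=0.0000). Price 6.8800; hedge Δ=0.0851, bond B=-13.1200.
  t=0,j=0: stock 178.0000 → up 234.9600 (V=6.8800), down 145.9600 (V=0.0000). Price 4.7334; hedge Δ=0.0773, bond B=-9.0266.
Each (Δ,B) replicates both successor values, so the strategy is self-financing and V0 is arbitrage-free.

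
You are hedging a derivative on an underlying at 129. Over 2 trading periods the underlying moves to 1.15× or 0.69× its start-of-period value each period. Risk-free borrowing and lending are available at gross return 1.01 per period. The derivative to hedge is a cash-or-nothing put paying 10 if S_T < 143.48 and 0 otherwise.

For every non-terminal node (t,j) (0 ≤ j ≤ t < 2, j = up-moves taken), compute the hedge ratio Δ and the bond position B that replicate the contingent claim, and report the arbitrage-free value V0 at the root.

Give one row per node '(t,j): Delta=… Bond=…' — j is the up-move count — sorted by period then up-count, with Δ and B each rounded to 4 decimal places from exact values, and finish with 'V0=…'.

(0,0): Delta=-0.1161 Bond=20.0321
(1,0): Delta=0.0000 Bond=9.9010
(1,1): Delta=-0.1465 Bond=24.7525
V0=5.0590

Risk-neutral probability p* = (R−d)/(u−d) = (1.01−0.69)/(1.15−0.69) = 0.6957.
Terminal payoffs: V(2,0)=10.0000, V(2,1)=10.0000, V(2,2)=0.0000
  t=1,j=0: stock 89.0100 → up 102.3615 (V=10.0000), down 61.4169 (V=10.0000). Price 9.9010; hedge Δ=0.0000, bond B=9.9010.
  t=1,j=1: stock 148.3500 → up 170.6025 (V=0.0000), down 102.3615 (V=10.0000). Price 3.0133; hedge Δ=-0.1465, bond B=24.7525.
  t=0,j=0: stock 129.0000 → up 148.3500 (V=3.0133), down 89.0100 (V=9.9010). Price 5.0590; hedge Δ=-0.1161, bond B=20.0321.
Check: Δ(0,0)·S0 + B(0,0) = 5.0590 = V0.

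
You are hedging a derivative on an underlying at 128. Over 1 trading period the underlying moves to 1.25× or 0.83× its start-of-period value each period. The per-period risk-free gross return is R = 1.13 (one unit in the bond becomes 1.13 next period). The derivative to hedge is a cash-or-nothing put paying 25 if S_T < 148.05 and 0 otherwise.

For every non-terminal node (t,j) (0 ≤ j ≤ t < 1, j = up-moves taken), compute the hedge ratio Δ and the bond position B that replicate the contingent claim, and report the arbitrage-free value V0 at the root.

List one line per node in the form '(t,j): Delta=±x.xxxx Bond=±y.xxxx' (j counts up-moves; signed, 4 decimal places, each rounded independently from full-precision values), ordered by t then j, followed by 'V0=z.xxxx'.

(0,0): Delta=-0.4650 Bond=65.8449
V0=6.3211

Risk-neutral probability p* = (R−d)/(u−d) = (1.13−0.83)/(1.25−0.83) = 0.7143.
Terminal values V(1,·): V(1,0)=25.0000, V(1,1)=0.0000
(0,0): S=128.0000. Δ = (V_up−V_dn)/(S_up−S_dn) = (0.0000−25.0000)/(160.0000−106.2400) = -0.4650. V = [p*·0.0000 + (1−p*)·25.0000]/1.13 = 6.3211. B = V − Δ·S = 65.8449.
Root portfolio cost Δ·128+B reproduces V0=6.3211.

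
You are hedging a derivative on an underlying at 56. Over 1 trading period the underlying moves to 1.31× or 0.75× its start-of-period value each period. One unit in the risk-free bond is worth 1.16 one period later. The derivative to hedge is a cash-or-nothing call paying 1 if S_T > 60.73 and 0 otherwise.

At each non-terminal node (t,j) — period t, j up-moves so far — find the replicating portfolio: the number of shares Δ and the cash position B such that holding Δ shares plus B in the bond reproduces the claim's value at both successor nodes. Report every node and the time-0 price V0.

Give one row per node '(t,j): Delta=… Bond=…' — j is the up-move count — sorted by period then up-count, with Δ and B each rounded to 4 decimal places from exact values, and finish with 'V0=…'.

(0,0): Delta=0.0319 Bond=-1.1546
V0=0.6312

Under the risk-neutral measure, an up-move has probability p* = (R−d)/(u−d) = 0.7321 and values discount at R = 1.16.
At expiry t=1: V(1,0)=0.0000, V(1,1)=1.0000
Node (0,0) S=56.0000: V=(p*·1.0000+(1−p*)·0.0000)/1.16=0.6312; Δ=(1.0000−0.0000)/(73.3600−42.0000)=0.0319; B=V−Δ·S=-1.1546
Check: Δ(0,0)·S0 + B(0,0) = 0.6312 = V0.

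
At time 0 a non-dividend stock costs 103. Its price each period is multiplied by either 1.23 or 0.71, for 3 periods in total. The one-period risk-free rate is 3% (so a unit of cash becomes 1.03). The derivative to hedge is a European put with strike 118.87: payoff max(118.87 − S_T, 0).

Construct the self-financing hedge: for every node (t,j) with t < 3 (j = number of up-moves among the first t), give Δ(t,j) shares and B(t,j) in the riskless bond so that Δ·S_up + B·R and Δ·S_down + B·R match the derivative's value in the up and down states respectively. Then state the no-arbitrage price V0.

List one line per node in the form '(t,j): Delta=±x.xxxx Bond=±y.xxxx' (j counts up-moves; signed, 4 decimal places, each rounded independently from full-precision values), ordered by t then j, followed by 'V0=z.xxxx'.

Under the risk-neutral measure, an up-move has probability p* = (R−d)/(u−d) = 0.6154 and values discount at R = 1.03.
Payoff layer (t=3): V(3,0)=82.0052, V(3,1)=55.0056, V(3,2)=8.2316, V(3,3)=0.0000
  t=2,j=0: stock 51.9223 → up 63.8644 (V=55.0056), down 36.8648 (V=82.0052). Price 63.4855; hedge Δ=-1.0000, bond B=115.4078.
  t=2,j=1: stock 89.9499 → up 110.6384 (V=8.2316), down 63.8644 (V=55.0056). Price 25.4579; hedge Δ=-1.0000, bond B=115.4078.
  t=2,j=2: stock 155.8287 → up 191.6693 (V=0.0000), down 110.6384 (V=8.2316). Price 3.0738; hedge Δ=-0.1016, bond B=18.9038.
  t=1,j=0: stock 73.1300 → up 89.9499 (V=25.4579), down 51.9223 (V=63.4855). Price 38.9164; hedge Δ=-1.0000, bond B=112.0464.
  t=1,j=1: stock 126.6900 → up 155.8287 (V=3.0738), down 89.9499 (V=25.4579). Price 11.3428; hedge Δ=-0.3398, bond B=54.3891.
  t=0,j=0: stock 103.0000 → up 126.6900 (V=11.3428), down 73.1300 (V=38.9164). Price 21.3087; hedge Δ=-0.5148, bond B=74.3349.
Check: Δ(0,0)·S0 + B(0,0) = 21.3087 = V0.

(0,0): Delta=-0.5148 Bond=74.3349
(1,0): Delta=-1.0000 Bond=112.0464
(1,1): Delta=-0.3398 Bond=54.3891
(2,0): Delta=-1.0000 Bond=115.4078
(2,1): Delta=-1.0000 Bond=115.4078
(2,2): Delta=-0.1016 Bond=18.9038
V0=21.3087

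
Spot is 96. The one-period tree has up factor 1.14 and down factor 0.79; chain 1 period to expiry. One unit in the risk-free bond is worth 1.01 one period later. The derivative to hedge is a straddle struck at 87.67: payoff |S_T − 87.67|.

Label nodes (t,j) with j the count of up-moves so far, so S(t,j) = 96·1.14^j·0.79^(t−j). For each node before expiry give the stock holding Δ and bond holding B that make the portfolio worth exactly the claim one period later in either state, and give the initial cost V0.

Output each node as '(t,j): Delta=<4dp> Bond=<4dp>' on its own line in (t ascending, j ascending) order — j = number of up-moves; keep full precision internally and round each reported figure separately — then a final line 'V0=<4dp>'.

No-arbitrage ⇒ martingale measure with p* = (R−d)/(u−d) = 0.6286.
At expiry t=1: V(1,0)=11.8300, V(1,1)=21.7700
Node (0,0) S=96.0000: V=(p*·21.7700+(1−p*)·11.8300)/1.01=17.8990; Δ=(21.7700−11.8300)/(109.4400−75.8400)=0.2958; B=V−Δ·S=-10.5010
The time-0 hedge costs 17.8990, which is the no-arbitrage price.

(0,0): Delta=0.2958 Bond=-10.5010
V0=17.8990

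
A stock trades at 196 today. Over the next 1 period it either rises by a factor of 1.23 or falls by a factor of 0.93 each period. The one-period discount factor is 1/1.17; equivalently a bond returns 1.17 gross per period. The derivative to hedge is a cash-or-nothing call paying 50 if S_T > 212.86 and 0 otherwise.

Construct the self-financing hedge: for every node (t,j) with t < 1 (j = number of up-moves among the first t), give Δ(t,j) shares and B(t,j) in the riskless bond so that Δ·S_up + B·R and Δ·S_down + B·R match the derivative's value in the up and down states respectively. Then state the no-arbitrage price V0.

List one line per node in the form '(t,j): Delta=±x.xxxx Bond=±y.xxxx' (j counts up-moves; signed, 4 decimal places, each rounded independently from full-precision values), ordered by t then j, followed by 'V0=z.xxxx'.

No-arbitrage ⇒ martingale measure with p* = (R−d)/(u−d) = 0.8000.
At expiry t=1: V(1,0)=0.0000, V(1,1)=50.0000
Node (0,0) S=196.0000: V=(p*·50.0000+(1−p*)·0.0000)/1.17=34.1880; Δ=(50.0000−0.0000)/(241.0800−182.2800)=0.8503; B=V−Δ·S=-132.4786
Self-financing check: at every node Δ·S+B equals the discounted successor values.

(0,0): Delta=0.8503 Bond=-132.4786
V0=34.1880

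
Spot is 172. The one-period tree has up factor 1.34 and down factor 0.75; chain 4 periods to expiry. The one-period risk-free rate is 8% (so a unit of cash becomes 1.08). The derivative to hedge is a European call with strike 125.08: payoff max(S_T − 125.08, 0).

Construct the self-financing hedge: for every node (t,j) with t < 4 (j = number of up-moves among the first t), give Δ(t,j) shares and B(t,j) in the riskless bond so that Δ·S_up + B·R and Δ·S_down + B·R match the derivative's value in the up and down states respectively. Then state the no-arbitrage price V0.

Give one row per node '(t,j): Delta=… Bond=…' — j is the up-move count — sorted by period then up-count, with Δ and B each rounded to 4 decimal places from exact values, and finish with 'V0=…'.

Risk-neutral probability p* = (R−d)/(u−d) = (1.08−0.75)/(1.34−0.75) = 0.5593.
Terminal payoffs: V(4,0)=0.0000, V(4,1)=0.0000, V(4,2)=48.6443, V(4,3)=185.3074, V(4,4)=429.4788
  t=3,j=0: stock 72.5625 → up 97.2338 (V=0.0000), down 54.4219 (V=0.0000). Price 0.0000; hedge Δ=0.0000, bond B=0.0000.
  t=3,j=1: stock 129.6450 → up 173.7243 (V=48.6443), down 97.2338 (V=0.0000). Price 25.1924; hedge Δ=0.6360, bond B=-57.2555.
  t=3,j=2: stock 231.6324 → up 310.3874 (V=185.3074), down 173.7243 (V=48.6443). Price 115.8176; hedge Δ=1.0000, bond B=-115.8148.
  t=3,j=3: stock 413.8499 → up 554.5588 (V=429.4788), down 310.3874 (V=185.3074). Price 298.0351; hedge Δ=1.0000, bond B=-115.8148.
  t=2,j=0: stock 96.7500 → up 129.6450 (V=25.1924), down 72.5625 (V=0.0000). Price 13.0469; hedge Δ=0.4413, bond B=-29.6521.
  t=2,j=1: stock 172.8600 → up 231.6324 (V=115.8176), down 129.6450 (V=25.1924). Price 70.2603; hedge Δ=0.8886, bond B=-83.3417.
  t=2,j=2: stock 308.8432 → up 413.8499 (V=298.0351), down 231.6324 (V=115.8176). Price 201.6073; hedge Δ=1.0000, bond B=-107.2359.
  t=1,j=0: stock 129.0000 → up 172.8600 (V=70.2603), down 96.7500 (V=13.0469). Price 41.7107; hedge Δ=0.7517, bond B=-55.2610.
  t=1,j=1: stock 230.4800 → up 308.8432 (V=201.6073), down 172.8600 (V=70.2603). Price 133.0792; hedge Δ=0.9659, bond B=-89.5428.
  t=0,j=0: stock 172.0000 → up 230.4800 (V=133.0792), down 129.0000 (V=41.7107). Price 85.9399; hedge Δ=0.9004, bond B=-68.9218.
Self-financing check: at every node Δ·S+B equals the discounted successor values.

(0,0): Delta=0.9004 Bond=-68.9218
(1,0): Delta=0.7517 Bond=-55.2610
(1,1): Delta=0.9659 Bond=-89.5428
(2,0): Delta=0.4413 Bond=-29.6521
(2,1): Delta=0.8886 Bond=-83.3417
(2,2): Delta=1.0000 Bond=-107.2359
(3,0): Delta=0.0000 Bond=0.0000
(3,1): Delta=0.6360 Bond=-57.2555
(3,2): Delta=1.0000 Bond=-115.8148
(3,3): Delta=1.0000 Bond=-115.8148
V0=85.9399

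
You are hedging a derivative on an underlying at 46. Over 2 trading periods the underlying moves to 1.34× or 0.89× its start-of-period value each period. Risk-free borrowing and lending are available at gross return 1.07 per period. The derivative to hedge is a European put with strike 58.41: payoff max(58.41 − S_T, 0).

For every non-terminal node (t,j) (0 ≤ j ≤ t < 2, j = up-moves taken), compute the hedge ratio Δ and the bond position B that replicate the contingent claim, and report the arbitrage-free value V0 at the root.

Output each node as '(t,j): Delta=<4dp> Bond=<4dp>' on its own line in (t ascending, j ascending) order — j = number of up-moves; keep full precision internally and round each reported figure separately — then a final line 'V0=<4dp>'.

(0,0): Delta=-0.5632 Bond=34.3042
(1,0): Delta=-1.0000 Bond=54.5888
(1,1): Delta=-0.1280 Bond=9.8807
V0=8.3978

Risk-neutral probability p* = (R−d)/(u−d) = (1.07−0.89)/(1.34−0.89) = 0.4000.
At expiry t=2: V(2,0)=21.9734, V(2,1)=3.5504, V(2,2)=0.0000
  t=1,j=0: stock 40.9400 → up 54.8596 (V=3.5504), down 36.4366 (V=21.9734). Price 13.6488; hedge Δ=-1.0000, bond B=54.5888.
  t=1,j=1: stock 61.6400 → up 82.5976 (V=0.0000), down 54.8596 (V=3.5504). Price 1.9909; hedge Δ=-0.1280, bond B=9.8807.
  t=0,j=0: stock 46.0000 → up 61.6400 (V=1.9909), down 40.9400 (V=13.6488). Price 8.3978; hedge Δ=-0.5632, bond B=34.3042.
Check: Δ(0,0)·S0 + B(0,0) = 8.3978 = V0.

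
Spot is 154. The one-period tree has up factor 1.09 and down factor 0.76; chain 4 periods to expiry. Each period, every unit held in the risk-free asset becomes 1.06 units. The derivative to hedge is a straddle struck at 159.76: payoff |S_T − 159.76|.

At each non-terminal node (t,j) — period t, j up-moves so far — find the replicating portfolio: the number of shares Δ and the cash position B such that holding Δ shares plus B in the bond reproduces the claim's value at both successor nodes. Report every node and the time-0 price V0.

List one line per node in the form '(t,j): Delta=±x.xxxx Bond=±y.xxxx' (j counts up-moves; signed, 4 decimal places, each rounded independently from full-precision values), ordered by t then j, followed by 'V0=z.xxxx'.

(0,0): Delta=0.4305 Bond=-31.4083
(1,0): Delta=-1.0000 Bond=134.1376
(1,1): Delta=0.5303 Bond=-50.0358
(2,0): Delta=-1.0000 Bond=142.1858
(2,1): Delta=-1.0000 Bond=142.1858
(2,2): Delta=0.6370 Bond=-72.5603
(3,0): Delta=-1.0000 Bond=150.7170
(3,1): Delta=-1.0000 Bond=150.7170
(3,2): Delta=-1.0000 Bond=150.7170
(3,3): Delta=0.7511 Bond=-99.6770
V0=34.8948

Under the risk-neutral measure, an up-move has probability p* = (R−d)/(u−d) = 0.9091 and values discount at R = 1.06.
At expiry t=4: V(4,0)=108.3822, V(4,1)=86.0735, V(4,2)=54.0780, V(4,3)=8.1898, V(4,4)=57.6236
Node (3,0) S=67.6023: V=(p*·86.0735+(1−p*)·108.3822)/1.06=83.1147; Δ=(86.0735−108.3822)/(73.6865−51.3778)=-1.0000; B=V−Δ·S=150.7170
Node (3,1) S=96.9559: V=(p*·54.0780+(1−p*)·86.0735)/1.06=53.7610; Δ=(54.0780−86.0735)/(105.6820−73.6865)=-1.0000; B=V−Δ·S=150.7170
Node (3,2) S=139.0552: V=(p*·8.1898+(1−p*)·54.0780)/1.06=11.6618; Δ=(8.1898−54.0780)/(151.5702−105.6820)=-1.0000; B=V−Δ·S=150.7170
Node (3,3) S=199.4345: V=(p*·57.6236+(1−p*)·8.1898)/1.06=50.1223; Δ=(57.6236−8.1898)/(217.3836−151.5702)=0.7511; B=V−Δ·S=-99.6770
Node (2,0) S=88.9504: V=(p*·53.7610+(1−p*)·83.1147)/1.06=53.2354; Δ=(53.7610−83.1147)/(96.9559−67.6023)=-1.0000; B=V−Δ·S=142.1858
Node (2,1) S=127.5736: V=(p*·11.6618+(1−p*)·53.7610)/1.06=14.6122; Δ=(11.6618−53.7610)/(139.0552−96.9559)=-1.0000; B=V−Δ·S=142.1858
Node (2,2) S=182.9674: V=(p*·50.1223+(1−p*)·11.6618)/1.06=43.9866; Δ=(50.1223−11.6618)/(199.4345−139.0552)=0.6370; B=V−Δ·S=-72.5603
Node (1,0) S=117.0400: V=(p*·14.6122+(1−p*)·53.2354)/1.06=17.0976; Δ=(14.6122−53.2354)/(127.5736−88.9504)=-1.0000; B=V−Δ·S=134.1376
Node (1,1) S=167.8600: V=(p*·43.9866+(1−p*)·14.6122)/1.06=38.9776; Δ=(43.9866−14.6122)/(182.9674−127.5736)=0.5303; B=V−Δ·S=-50.0358
Node (0,0) S=154.0000: V=(p*·38.9776+(1−p*)·17.0976)/1.06=34.8948; Δ=(38.9776−17.0976)/(167.8600−117.0400)=0.4305; B=V−Δ·S=-31.4083
Root portfolio cost Δ·154+B reproduces V0=34.8948.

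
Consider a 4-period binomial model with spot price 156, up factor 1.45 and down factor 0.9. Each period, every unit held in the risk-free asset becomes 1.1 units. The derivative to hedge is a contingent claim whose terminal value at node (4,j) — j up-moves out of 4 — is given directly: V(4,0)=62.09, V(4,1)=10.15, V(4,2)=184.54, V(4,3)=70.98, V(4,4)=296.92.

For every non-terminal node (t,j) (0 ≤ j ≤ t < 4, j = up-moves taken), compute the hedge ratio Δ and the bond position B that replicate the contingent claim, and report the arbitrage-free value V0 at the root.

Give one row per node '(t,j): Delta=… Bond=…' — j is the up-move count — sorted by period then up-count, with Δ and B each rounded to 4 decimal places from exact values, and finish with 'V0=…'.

Risk-neutral probability p* = (R−d)/(u−d) = (1.1−0.9)/(1.45−0.9) = 0.3636.
Payoff layer (t=4): V(4,0)=62.0900, V(4,1)=10.1500, V(4,2)=184.5400, V(4,3)=70.9800, V(4,4)=296.9200
(3,0): S=113.7240. Δ = (V_up−V_dn)/(S_up−S_dn) = (10.1500−62.0900)/(164.8998−102.3516) = -0.8304. V = [p*·10.1500 + (1−p*)·62.0900]/1.1 = 39.2752. B = V − Δ·S = 133.7116.
(3,1): S=183.2220. Δ = (V_up−V_dn)/(S_up−S_dn) = (184.5400−10.1500)/(265.6719−164.8998) = 1.7305. V = [p*·184.5400 + (1−p*)·10.1500]/1.1 = 66.8769. B = V − Δ·S = -250.1959.
(3,2): S=295.1910. Δ = (V_up−V_dn)/(S_up−S_dn) = (70.9800−184.5400)/(428.0270−265.6719) = -0.6995. V = [p*·70.9800 + (1−p*)·184.5400]/1.1 = 130.2231. B = V − Δ·S = 336.6959.
(3,3): S=475.5855. Δ = (V_up−V_dn)/(S_up−S_dn) = (296.9200−70.9800)/(689.5990−428.0269) = 0.8638. V = [p*·296.9200 + (1−p*)·70.9800]/1.1 = 139.2182. B = V − Δ·S = -271.5818.
(2,0): S=126.3600. Δ = (V_up−V_dn)/(S_up−S_dn) = (66.8769−39.2752)/(183.2220−113.7240) = 0.3972. V = [p*·66.8769 + (1−p*)·39.2752]/1.1 = 44.8292. B = V − Δ·S = -5.3556.
(2,1): S=203.5800. Δ = (V_up−V_dn)/(S_up−S_dn) = (130.2231−66.8769)/(295.1910−183.2220) = 0.5657. V = [p*·130.2231 + (1−p*)·66.8769]/1.1 = 81.7381. B = V − Δ·S = -33.4370.
(2,2): S=327.9900. Δ = (V_up−V_dn)/(S_up−S_dn) = (139.2182−130.2231)/(475.5855−295.1910) = 0.0499. V = [p*·139.2182 + (1−p*)·130.2231]/1.1 = 121.3582. B = V − Δ·S = 105.0036.
(1,0): S=140.4000. Δ = (V_up−V_dn)/(S_up−S_dn) = (81.7381−44.8292)/(203.5800−126.3600) = 0.4780. V = [p*·81.7381 + (1−p*)·44.8292]/1.1 = 52.9551. B = V − Δ·S = -14.1518.
(1,1): S=226.2000. Δ = (V_up−V_dn)/(S_up−S_dn) = (121.3582−81.7381)/(327.9900−203.5800) = 0.3185. V = [p*·121.3582 + (1−p*)·81.7381]/1.1 = 87.4049. B = V − Δ·S = 15.3682.
(0,0): S=156.0000. Δ = (V_up−V_dn)/(S_up−S_dn) = (87.4049−52.9551)/(226.2000−140.4000) = 0.4015. V = [p*·87.4049 + (1−p*)·52.9551]/1.1 = 59.5294. B = V − Δ·S = -3.1066.
Each (Δ,B) replicates both successor values, so the strategy is self-financing and V0 is arbitrage-free.

(0,0): Delta=0.4015 Bond=-3.1066
(1,0): Delta=0.4780 Bond=-14.1518
(1,1): Delta=0.3185 Bond=15.3682
(2,0): Delta=0.3972 Bond=-5.3556
(2,1): Delta=0.5657 Bond=-33.4370
(2,2): Delta=0.0499 Bond=105.0036
(3,0): Delta=-0.8304 Bond=133.7116
(3,1): Delta=1.7305 Bond=-250.1959
(3,2): Delta=-0.6995 Bond=336.6959
(3,3): Delta=0.8638 Bond=-271.5818
V0=59.5294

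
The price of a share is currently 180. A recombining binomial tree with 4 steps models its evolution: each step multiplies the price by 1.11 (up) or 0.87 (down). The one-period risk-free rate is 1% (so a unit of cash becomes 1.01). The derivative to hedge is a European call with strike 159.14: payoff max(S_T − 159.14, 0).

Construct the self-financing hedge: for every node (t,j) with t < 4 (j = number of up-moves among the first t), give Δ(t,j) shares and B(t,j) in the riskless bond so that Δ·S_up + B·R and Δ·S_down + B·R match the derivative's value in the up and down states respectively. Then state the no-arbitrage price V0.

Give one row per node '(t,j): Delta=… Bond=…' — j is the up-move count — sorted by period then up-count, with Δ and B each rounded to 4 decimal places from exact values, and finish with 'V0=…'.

The replicating-portfolio and risk-neutral prices coincide; use p* = (1.01−0.87)/(1.11−0.87) = 0.5833 for the latter.
Terminal values V(4,·): V(4,0)=0.0000, V(4,1)=0.0000, V(4,2)=8.7238, V(4,3)=55.0310, V(4,4)=114.1127
Node (3,0) S=118.5305: V=(p*·0.0000+(1−p*)·0.0000)/1.01=0.0000; Δ=(0.0000−0.0000)/(131.5689−103.1216)=0.0000; B=V−Δ·S=0.0000
Node (3,1) S=151.2286: V=(p*·8.7238+(1−p*)·0.0000)/1.01=5.0385; Δ=(8.7238−0.0000)/(167.8638−131.5689)=0.2404; B=V−Δ·S=-31.3106
Node (3,2) S=192.9469: V=(p*·55.0310+(1−p*)·8.7238)/1.01=35.3825; Δ=(55.0310−8.7238)/(214.1710−167.8638)=1.0000; B=V−Δ·S=-157.5644
Node (3,3) S=246.1736: V=(p*·114.1127+(1−p*)·55.0310)/1.01=88.6092; Δ=(114.1127−55.0310)/(273.2527−214.1710)=1.0000; B=V−Δ·S=-157.5644
Node (2,0) S=136.2420: V=(p*·5.0385+(1−p*)·0.0000)/1.01=2.9100; Δ=(5.0385−0.0000)/(151.2286−118.5305)=0.1541; B=V−Δ·S=-18.0837
Node (2,1) S=173.8260: V=(p*·35.3825+(1−p*)·5.0385)/1.01=22.5140; Δ=(35.3825−5.0385)/(192.9469−151.2286)=0.7274; B=V−Δ·S=-103.9194
Node (2,2) S=221.7780: V=(p*·88.6092+(1−p*)·35.3825)/1.01=65.7737; Δ=(88.6092−35.3825)/(246.1736−192.9469)=1.0000; B=V−Δ·S=-156.0043
Node (1,0) S=156.6000: V=(p*·22.5140+(1−p*)·2.9100)/1.01=14.2036; Δ=(22.5140−2.9100)/(173.8260−136.2420)=0.5216; B=V−Δ·S=-67.4797
Node (1,1) S=199.8000: V=(p*·65.7737+(1−p*)·22.5140)/1.01=47.2761; Δ=(65.7737−22.5140)/(221.7780−173.8260)=0.9021; B=V−Δ·S=-132.9725
Node (0,0) S=180.0000: V=(p*·47.2761+(1−p*)·14.2036)/1.01=33.1642; Δ=(47.2761−14.2036)/(199.8000−156.6000)=0.7656; B=V−Δ·S=-104.6375
Each (Δ,B) replicates both successor values, so the strategy is self-financing and V0 is arbitrage-free.

(0,0): Delta=0.7656 Bond=-104.6375
(1,0): Delta=0.5216 Bond=-67.4797
(1,1): Delta=0.9021 Bond=-132.9725
(2,0): Delta=0.1541 Bond=-18.0837
(2,1): Delta=0.7274 Bond=-103.9194
(2,2): Delta=1.0000 Bond=-156.0043
(3,0): Delta=0.0000 Bond=0.0000
(3,1): Delta=0.2404 Bond=-31.3106
(3,2): Delta=1.0000 Bond=-157.5644
(3,3): Delta=1.0000 Bond=-157.5644
V0=33.1642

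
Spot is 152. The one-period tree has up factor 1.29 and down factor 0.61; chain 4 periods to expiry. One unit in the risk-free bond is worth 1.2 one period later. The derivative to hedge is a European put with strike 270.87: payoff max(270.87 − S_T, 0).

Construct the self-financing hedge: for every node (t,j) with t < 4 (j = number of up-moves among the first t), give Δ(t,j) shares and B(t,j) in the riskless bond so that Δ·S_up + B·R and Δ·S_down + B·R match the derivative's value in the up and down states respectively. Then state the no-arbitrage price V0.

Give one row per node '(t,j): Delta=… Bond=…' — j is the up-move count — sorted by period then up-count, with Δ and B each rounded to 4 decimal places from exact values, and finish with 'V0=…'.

No-arbitrage ⇒ martingale measure with p* = (R−d)/(u−d) = 0.8676.
Terminal payoffs: V(4,0)=249.8243, V(4,1)=226.3636, V(4,2)=176.7498, V(4,3)=71.8290, V(4,4)=0.0000
Node (3,0) S=34.5011: V=(p*·226.3636+(1−p*)·249.8243)/1.2=191.2239; Δ=(226.3636−249.8243)/(44.5064−21.0457)=-1.0000; B=V−Δ·S=225.7250
Node (3,1) S=72.9614: V=(p*·176.7498+(1−p*)·226.3636)/1.2=152.7636; Δ=(176.7498−226.3636)/(94.1202−44.5064)=-1.0000; B=V−Δ·S=225.7250
Node (3,2) S=154.2954: V=(p*·71.8290+(1−p*)·176.7498)/1.2=71.4296; Δ=(71.8290−176.7498)/(199.0410−94.1202)=-1.0000; B=V−Δ·S=225.7250
Node (3,3) S=326.2967: V=(p*·0.0000+(1−p*)·71.8290)/1.2=7.9223; Δ=(0.0000−71.8290)/(420.9228−199.0410)=-0.3237; B=V−Δ·S=113.5532
Node (2,0) S=56.5592: V=(p*·152.7636+(1−p*)·191.2239)/1.2=131.5450; Δ=(152.7636−191.2239)/(72.9614−34.5011)=-1.0000; B=V−Δ·S=188.1042
Node (2,1) S=119.6088: V=(p*·71.4296+(1−p*)·152.7636)/1.2=68.4954; Δ=(71.4296−152.7636)/(154.2954−72.9614)=-1.0000; B=V−Δ·S=188.1042
Node (2,2) S=252.9432: V=(p*·7.9223+(1−p*)·71.4296)/1.2=13.6064; Δ=(7.9223−71.4296)/(326.2967−154.2954)=-0.3692; B=V−Δ·S=106.9996
Node (1,0) S=92.7200: V=(p*·68.4954+(1−p*)·131.5450)/1.2=64.0335; Δ=(68.4954−131.5450)/(119.6088−56.5592)=-1.0000; B=V−Δ·S=156.7535
Node (1,1) S=196.0800: V=(p*·13.6064+(1−p*)·68.4954)/1.2=17.3926; Δ=(13.6064−68.4954)/(252.9432−119.6088)=-0.4117; B=V−Δ·S=98.1117
Node (0,0) S=152.0000: V=(p*·17.3926+(1−p*)·64.0335)/1.2=19.6381; Δ=(17.3926−64.0335)/(196.0800−92.7200)=-0.4512; B=V−Δ·S=88.2276
Self-financing check: at every node Δ·S+B equals the discounted successor values.

(0,0): Delta=-0.4512 Bond=88.2276
(1,0): Delta=-1.0000 Bond=156.7535
(1,1): Delta=-0.4117 Bond=98.1117
(2,0): Delta=-1.0000 Bond=188.1042
(2,1): Delta=-1.0000 Bond=188.1042
(2,2): Delta=-0.3692 Bond=106.9996
(3,0): Delta=-1.0000 Bond=225.7250
(3,1): Delta=-1.0000 Bond=225.7250
(3,2): Delta=-1.0000 Bond=225.7250
(3,3): Delta=-0.3237 Bond=113.5532
V0=19.6381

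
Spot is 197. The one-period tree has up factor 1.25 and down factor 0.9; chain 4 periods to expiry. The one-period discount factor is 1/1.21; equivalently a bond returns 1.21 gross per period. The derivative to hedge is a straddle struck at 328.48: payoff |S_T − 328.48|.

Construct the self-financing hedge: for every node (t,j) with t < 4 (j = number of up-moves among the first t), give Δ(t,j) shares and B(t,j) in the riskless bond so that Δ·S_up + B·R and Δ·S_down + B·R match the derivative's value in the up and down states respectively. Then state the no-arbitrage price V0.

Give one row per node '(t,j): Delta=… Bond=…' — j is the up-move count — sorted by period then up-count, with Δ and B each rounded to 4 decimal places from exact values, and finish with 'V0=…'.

Since d<R<u, set p* = (R−d)/(u−d) = 0.8857; price each node as the discounted p*-expectation of its children.
Terminal payoffs: V(4,0)=199.2283, V(4,1)=148.9638, V(4,2)=79.1519, V(4,3)=17.8091, V(4,4)=152.4770
  t=3,j=0: stock 143.6130 → up 179.5163 (V=148.9638), down 129.2517 (V=199.2283). Price 127.8581; hedge Δ=-1.0000, bond B=271.4711.
  t=3,j=1: stock 199.4625 → up 249.3281 (V=79.1519), down 179.5163 (V=148.9638). Price 72.0086; hedge Δ=-1.0000, bond B=271.4711.
  t=3,j=2: stock 277.0312 → up 346.2891 (V=17.8091), down 249.3281 (V=79.1519). Price 20.5121; hedge Δ=-0.6327, bond B=195.7773.
  t=3,j=3: stock 384.7656 → up 480.9570 (V=152.4770), down 346.2891 (V=17.8091). Price 113.2946; hedge Δ=1.0000, bond B=-271.4711.
  t=2,j=0: stock 159.5700 → up 199.4625 (V=72.0086), down 143.6130 (V=127.8581). Price 64.7863; hedge Δ=-1.0000, bond B=224.3563.
  t=2,j=1: stock 221.6250 → up 277.0312 (V=20.5121), down 199.4625 (V=72.0086). Price 21.8161; hedge Δ=-0.6639, bond B=168.9488.
  t=2,j=2: stock 307.8125 → up 384.7656 (V=113.2946), down 277.0312 (V=20.5121). Price 84.8685; hedge Δ=0.8612, bond B=-180.2242.
  t=1,j=0: stock 177.3000 → up 221.6250 (V=21.8161), down 159.5700 (V=64.7863). Price 22.0884; hedge Δ=-0.6925, bond B=144.8604.
  t=1,j=1: stock 246.2500 → up 307.8125 (V=84.8685), down 221.6250 (V=21.8161). Price 64.1839; hedge Δ=0.7316, bond B=-115.9659.
  t=0,j=0: stock 197.0000 → up 246.2500 (V=64.1839), down 177.3000 (V=22.0884). Price 49.0686; hedge Δ=0.6105, bond B=-71.2043.
Root portfolio cost Δ·197+B reproduces V0=49.0686.

(0,0): Delta=0.6105 Bond=-71.2043
(1,0): Delta=-0.6925 Bond=144.8604
(1,1): Delta=0.7316 Bond=-115.9659
(2,0): Delta=-1.0000 Bond=224.3563
(2,1): Delta=-0.6639 Bond=168.9488
(2,2): Delta=0.8612 Bond=-180.2242
(3,0): Delta=-1.0000 Bond=271.4711
(3,1): Delta=-1.0000 Bond=271.4711
(3,2): Delta=-0.6327 Bond=195.7773
(3,3): Delta=1.0000 Bond=-271.4711
V0=49.0686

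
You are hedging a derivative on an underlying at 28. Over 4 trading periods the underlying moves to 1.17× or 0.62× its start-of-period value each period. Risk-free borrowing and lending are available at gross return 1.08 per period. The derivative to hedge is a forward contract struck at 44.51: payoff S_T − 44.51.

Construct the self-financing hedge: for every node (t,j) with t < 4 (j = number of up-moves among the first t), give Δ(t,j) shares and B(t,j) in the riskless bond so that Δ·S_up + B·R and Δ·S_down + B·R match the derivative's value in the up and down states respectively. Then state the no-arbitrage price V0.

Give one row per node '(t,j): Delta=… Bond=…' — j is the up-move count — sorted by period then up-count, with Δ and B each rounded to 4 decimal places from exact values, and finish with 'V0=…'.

(0,0): Delta=1.0000 Bond=-32.7162
(1,0): Delta=1.0000 Bond=-35.3335
(1,1): Delta=1.0000 Bond=-35.3335
(2,0): Delta=1.0000 Bond=-38.1602
(2,1): Delta=1.0000 Bond=-38.1602
(2,2): Delta=1.0000 Bond=-38.1602
(3,0): Delta=1.0000 Bond=-41.2130
(3,1): Delta=1.0000 Bond=-41.2130
(3,2): Delta=1.0000 Bond=-41.2130
(3,3): Delta=1.0000 Bond=-41.2130
V0=-4.7162

The replicating-portfolio and risk-neutral prices coincide; use p* = (1.08−0.62)/(1.17−0.62) = 0.8364 for the latter.
At expiry t=4: V(4,0)=-40.3726, V(4,1)=-36.7024, V(4,2)=-29.7763, V(4,3)=-16.7060, V(4,4)=7.9588
  t=3,j=0: stock 6.6732 → up 7.8076 (V=-36.7024), down 4.1374 (V=-40.3726). Price -34.5398; hedge Δ=1.0000, bond B=-41.2130.
  t=3,j=1: stock 12.5929 → up 14.7337 (V=-29.7763), down 7.8076 (V=-36.7024). Price -28.6200; hedge Δ=1.0000, bond B=-41.2130.
  t=3,j=2: stock 23.7641 → up 27.8040 (V=-16.7060), down 14.7337 (V=-29.7763). Price -17.4489; hedge Δ=1.0000, bond B=-41.2130.
  t=3,j=3: stock 44.8452 → up 52.4688 (V=7.9588), down 27.8040 (V=-16.7060). Price 3.6322; hedge Δ=1.0000, bond B=-41.2130.
  t=2,j=0: stock 10.7632 → up 12.5929 (V=-28.6200), down 6.6732 (V=-34.5398). Price -27.3970; hedge Δ=1.0000, bond B=-38.1602.
  t=2,j=1: stock 20.3112 → up 23.7641 (V=-17.4489), down 12.5929 (V=-28.6200). Price -17.8490; hedge Δ=1.0000, bond B=-38.1602.
  t=2,j=2: stock 38.3292 → up 44.8452 (V=3.6322), down 23.7641 (V=-17.4489). Price 0.1690; hedge Δ=1.0000, bond B=-38.1602.
  t=1,j=0: stock 17.3600 → up 20.3112 (V=-17.8490), down 10.7632 (V=-27.3970). Price -17.9735; hedge Δ=1.0000, bond B=-35.3335.
  t=1,j=1: stock 32.7600 → up 38.3292 (V=0.1690), down 20.3112 (V=-17.8490). Price -2.5735; hedge Δ=1.0000, bond B=-35.3335.
  t=0,j=0: stock 28.0000 → up 32.7600 (V=-2.5735), down 17.3600 (V=-17.9735). Price -4.7162; hedge Δ=1.0000, bond B=-32.7162.
Root portfolio cost Δ·28+B reproduces V0=-4.7162.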